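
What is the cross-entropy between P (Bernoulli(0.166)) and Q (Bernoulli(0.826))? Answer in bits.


H(P,Q) = -p*log2(q) - (1-p)*log2(1-q). -0.166*log2(0.826) = 0.045781; -0.834*log2(0.174) = 2.104049. H(P,Q) = 0.045781 + 2.104049 = 2.1498

2.1498 bits


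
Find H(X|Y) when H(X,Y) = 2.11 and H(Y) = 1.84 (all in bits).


H(X|Y) = H(X,Y) - H(Y) = 2.11 - 1.84 = 0.27

0.27 bits


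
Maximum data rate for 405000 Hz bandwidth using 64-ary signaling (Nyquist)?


Rate = 2 * B * log2(M) = 2 * 405000 * 6.0 = 4860000.0

4860000.0 bps


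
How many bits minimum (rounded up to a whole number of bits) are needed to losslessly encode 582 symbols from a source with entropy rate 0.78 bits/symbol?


Minimum bits >= n * H = 582 * 0.78 = 453.96, rounded up to a whole number of bits = 454

454 bits


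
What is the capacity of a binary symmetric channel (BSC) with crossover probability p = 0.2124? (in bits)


H(p) = -p*log2(p) - (1-p)*log2(1-p) = -0.2124*log2(0.2124) - 0.7876*log2(0.7876) = 0.474745 + 0.271301 = 0.746. C = 1 - H(p) = 1 - 0.746 = 0.254

0.254 bits


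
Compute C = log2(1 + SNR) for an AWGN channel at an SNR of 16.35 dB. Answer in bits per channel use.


SNR_linear = 10^(16.35/10) = 43.1519; C = log2(1 + SNR_linear) = log2(1 + 43.1519) = 5.4644

5.4644 bits/channel use


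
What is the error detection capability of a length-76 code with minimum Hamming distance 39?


Detection capability = d_min - 1 = 39 - 1 = 38

38 errors


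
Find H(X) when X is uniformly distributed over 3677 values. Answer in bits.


H = log2(n) = log2(3677) = 11.8443

11.8443 bits


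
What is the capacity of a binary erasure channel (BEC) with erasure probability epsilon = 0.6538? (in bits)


C = 1 - epsilon = 1 - 0.6538 = 0.3462

0.3462 bits


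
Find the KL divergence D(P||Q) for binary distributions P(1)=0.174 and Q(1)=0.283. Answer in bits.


KL = p*log2(p/q) + (1-p)*log2((1-p)/(1-q)) = 0.174*log2(0.174/0.283) + 0.826*log2(0.826/0.717) = 0.0465

0.0465 bits


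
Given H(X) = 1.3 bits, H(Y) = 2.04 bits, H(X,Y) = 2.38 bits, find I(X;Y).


I(X;Y) = H(X) + H(Y) - H(X,Y) = 1.3 + 2.04 - 2.38 = 0.96

0.96 bits


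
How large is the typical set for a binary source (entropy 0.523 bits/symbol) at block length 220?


log2|A_typical| = nH = 220 * 0.523 = 115.06, so |A_typical| ~ 2^115.06 = 4.330e+34

4.330e+34


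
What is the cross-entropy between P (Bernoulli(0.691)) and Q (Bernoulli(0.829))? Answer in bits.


H(P,Q) = -p*log2(q) - (1-p)*log2(1-q). -0.691*log2(0.829) = 0.186954; -0.309*log2(0.171) = 0.787311. H(P,Q) = 0.186954 + 0.787311 = 0.9743

0.9743 bits


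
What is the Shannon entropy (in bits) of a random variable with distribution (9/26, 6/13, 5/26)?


H = -sum(p_i * log2(p_i)). Terms: -(9/26)*log2(9/26) = 0.529794; -(6/13)*log2(6/13) = 0.514836; -(5/26)*log2(5/26) = 0.457406. H = 0.529794 + 0.514836 + 0.457406 = 1.502

1.502 bits


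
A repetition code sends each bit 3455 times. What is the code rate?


Rate = k/n = 1/3455

1/3455


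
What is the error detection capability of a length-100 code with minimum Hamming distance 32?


Detection capability = d_min - 1 = 32 - 1 = 31

31 errors


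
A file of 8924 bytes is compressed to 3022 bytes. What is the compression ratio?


Ratio = original / compressed = 8924 / 3022 = 2.953

2.953


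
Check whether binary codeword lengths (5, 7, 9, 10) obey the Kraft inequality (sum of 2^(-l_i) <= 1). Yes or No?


Kraft sum = sum(2^(-l_i)) = 0.042, need <= 1. Result: satisfied (a binary prefix-free code with these lengths exists)

Yes


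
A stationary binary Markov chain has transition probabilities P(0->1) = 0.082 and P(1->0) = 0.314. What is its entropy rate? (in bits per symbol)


Stationary distribution: pi_0 = p10/(p01+p10) = 0.7929, pi_1 = 0.2071. Entropy rate H' = pi_0*H(p01) + pi_1*H(p10) = 0.7929*0.4092 + 0.2071*0.8977 = 0.5104

0.5104 bits/symbol


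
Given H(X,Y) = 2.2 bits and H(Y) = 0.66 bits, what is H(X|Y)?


H(X|Y) = H(X,Y) - H(Y) = 2.2 - 0.66 = 1.54

1.54 bits


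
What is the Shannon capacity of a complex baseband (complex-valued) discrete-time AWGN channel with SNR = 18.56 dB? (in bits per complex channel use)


SNR_linear = 10^(18.56/10) = 71.7794; C = log2(1 + SNR_linear) = log2(1 + 71.7794) = 6.1855

6.1855 bits/channel use


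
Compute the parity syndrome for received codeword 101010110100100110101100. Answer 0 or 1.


Syndrome = XOR of all bits = 1 XOR 0 XOR 1 XOR 0 XOR 1 XOR 0 XOR 1 XOR 1 XOR 0 XOR 1 XOR 0 XOR 0 XOR 1 XOR 0 XOR 0 XOR 1 XOR 1 XOR 0 XOR 1 XOR 0 XOR 1 XOR 1 XOR 0 XOR 0 = 0

0


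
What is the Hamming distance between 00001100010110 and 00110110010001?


Count differing positions: . . ^ ^ ^ . ^ . . . . ^ ^ ^ = 7 differences

7


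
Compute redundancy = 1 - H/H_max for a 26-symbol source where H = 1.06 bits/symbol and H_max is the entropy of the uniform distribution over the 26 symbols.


H_max = log2(K) = log2(26) = 4.7004 bits/symbol. Redundancy = 1 - H/H_max = 1 - 1.06/4.7004 = 1 - 0.2255 = 0.7745

0.7745


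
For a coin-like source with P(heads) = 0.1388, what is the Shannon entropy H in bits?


H = -p*log2(p) - (1-p)*log2(1-p). -0.1388*log2(0.1388) = 0.395430; -0.8612*log2(0.8612) = 0.185657. H = 0.395430 + 0.185657 = 0.5811

0.5811 bits


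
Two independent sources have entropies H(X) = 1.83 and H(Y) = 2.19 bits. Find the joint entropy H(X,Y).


For independent variables, H(X,Y) = H(X) + H(Y) = 1.83 + 2.19 = 4.02

4.02 bits


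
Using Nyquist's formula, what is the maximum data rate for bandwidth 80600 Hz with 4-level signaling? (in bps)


Rate = 2 * B * log2(M) = 2 * 80600 * 2.0 = 322400.0

322400.0 bps


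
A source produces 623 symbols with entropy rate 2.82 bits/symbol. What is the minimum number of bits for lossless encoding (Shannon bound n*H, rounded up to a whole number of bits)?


Minimum bits >= n * H = 623 * 2.82 = 1756.86, rounded up to a whole number of bits = 1757

1757 bits


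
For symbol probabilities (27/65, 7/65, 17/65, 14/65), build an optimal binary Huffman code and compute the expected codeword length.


Huffman construction (repeatedly merge the two least-probable nodes; each merge adds 1 bit to every symbol beneath it): 7/65 + 14/65 = 21/65; 17/65 + 21/65 = 38/65; 27/65 + 38/65 = 1. Resulting codeword lengths (in the order the probabilities were given): (1, 3, 2, 3). L_avg = sum(p_i * l_i) = 27/65*1 + 7/65*3 + 17/65*2 + 14/65*3 = 124/65 = 1.9077

1.9077 bits


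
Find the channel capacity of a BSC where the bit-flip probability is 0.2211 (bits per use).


H(p) = -p*log2(p) - (1-p)*log2(1-p) = -0.2211*log2(0.2211) - 0.7789*log2(0.7789) = 0.481385 + 0.280786 = 0.7622. C = 1 - H(p) = 1 - 0.7622 = 0.2378

0.2378 bits


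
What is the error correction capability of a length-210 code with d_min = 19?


Correction capability = floor((d-1)/2) = floor((19-1)/2) = 9

9 errors


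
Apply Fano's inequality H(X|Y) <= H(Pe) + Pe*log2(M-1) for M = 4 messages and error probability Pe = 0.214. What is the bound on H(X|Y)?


H(Pe) = -Pe*log2(Pe) - (1-Pe)*log2(1-Pe) = -0.214*log2(0.214) - 0.786*log2(0.786) = 0.476004 + 0.273055 = 0.7491. Pe*log2(M-1) = 0.214*log2(3) = 0.339182. Bound = H(Pe) + Pe*log2(M-1) = 0.476004 + 0.273055 + 0.339182 = 1.0882

1.0882 bits


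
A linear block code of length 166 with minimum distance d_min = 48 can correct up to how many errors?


Correction capability = floor((d-1)/2) = floor((48-1)/2) = 23

23 errors


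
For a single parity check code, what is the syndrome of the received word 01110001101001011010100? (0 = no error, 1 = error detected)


Syndrome = XOR of all bits = 0 XOR 1 XOR 1 XOR 1 XOR 0 XOR 0 XOR 0 XOR 1 XOR 1 XOR 0 XOR 1 XOR 0 XOR 0 XOR 1 XOR 0 XOR 1 XOR 1 XOR 0 XOR 1 XOR 0 XOR 1 XOR 0 XOR 0 = 1

1


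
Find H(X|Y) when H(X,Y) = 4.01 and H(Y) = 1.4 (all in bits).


H(X|Y) = H(X,Y) - H(Y) = 4.01 - 1.4 = 2.61

2.61 bits


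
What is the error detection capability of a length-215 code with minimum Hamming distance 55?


Detection capability = d_min - 1 = 55 - 1 = 54

54 errors


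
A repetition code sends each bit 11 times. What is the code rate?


Rate = k/n = 1/11

1/11


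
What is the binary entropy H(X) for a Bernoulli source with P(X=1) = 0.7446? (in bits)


H = -p*log2(p) - (1-p)*log2(1-p). -0.7446*log2(0.7446) = 0.316799; -0.2554*log2(0.2554) = 0.502926. H = 0.316799 + 0.502926 = 0.8197

0.8197 bits


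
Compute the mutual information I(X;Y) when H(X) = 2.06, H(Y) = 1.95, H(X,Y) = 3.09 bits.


I(X;Y) = H(X) + H(Y) - H(X,Y) = 2.06 + 1.95 - 3.09 = 0.92

0.92 bits


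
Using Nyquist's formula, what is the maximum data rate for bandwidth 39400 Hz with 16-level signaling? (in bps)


Rate = 2 * B * log2(M) = 2 * 39400 * 4.0 = 315200.0

315200.0 bps


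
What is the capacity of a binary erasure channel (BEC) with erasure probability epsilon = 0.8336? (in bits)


C = 1 - epsilon = 1 - 0.8336 = 0.1664

0.1664 bits


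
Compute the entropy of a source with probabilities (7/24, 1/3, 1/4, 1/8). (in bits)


H = -sum(p_i * log2(p_i)). Terms: -(7/24)*log2(7/24) = 0.518469; -(1/3)*log2(1/3) = 0.528321; -(1/4)*log2(1/4) = 0.500000; -(1/8)*log2(1/8) = 0.375000. H = 0.518469 + 0.528321 + 0.500000 + 0.375000 = 1.9218

1.9218 bits


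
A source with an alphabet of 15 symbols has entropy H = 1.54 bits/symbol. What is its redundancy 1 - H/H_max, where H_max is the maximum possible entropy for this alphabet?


H_max = log2(K) = log2(15) = 3.9069 bits/symbol. Redundancy = 1 - H/H_max = 1 - 1.54/3.9069 = 1 - 0.3942 = 0.6058

0.6058


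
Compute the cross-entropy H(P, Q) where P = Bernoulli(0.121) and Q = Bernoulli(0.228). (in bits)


H(P,Q) = -p*log2(q) - (1-p)*log2(1-q). -0.121*log2(0.228) = 0.258080; -0.879*log2(0.772) = 0.328155. H(P,Q) = 0.258080 + 0.328155 = 0.5862

0.5862 bits


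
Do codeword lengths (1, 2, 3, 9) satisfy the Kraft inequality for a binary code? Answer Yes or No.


Kraft sum = sum(2^(-l_i)) = 0.877, need <= 1. Result: satisfied (a binary prefix-free code with these lengths exists)

Yes


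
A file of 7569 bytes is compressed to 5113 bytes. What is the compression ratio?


Ratio = original / compressed = 7569 / 5113 = 1.4803

1.4803


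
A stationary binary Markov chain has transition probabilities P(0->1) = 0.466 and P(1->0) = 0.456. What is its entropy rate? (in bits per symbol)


Stationary distribution: pi_0 = p10/(p01+p10) = 0.4946, pi_1 = 0.5054. Entropy rate H' = pi_0*H(p01) + pi_1*H(p10) = 0.4946*0.9967 + 0.5054*0.9944 = 0.9955

0.9955 bits/symbol


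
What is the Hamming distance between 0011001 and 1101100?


Count differing positions: ^ ^ ^ . ^ . ^ = 5 differences

5


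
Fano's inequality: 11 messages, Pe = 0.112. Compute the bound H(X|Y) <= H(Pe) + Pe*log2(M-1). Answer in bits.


H(Pe) = -Pe*log2(Pe) - (1-Pe)*log2(1-Pe) = -0.112*log2(0.112) - 0.888*log2(0.888) = 0.353744 + 0.152175 = 0.5059. Pe*log2(M-1) = 0.112*log2(10) = 0.372056. Bound = H(Pe) + Pe*log2(M-1) = 0.353744 + 0.152175 + 0.372056 = 0.878

0.878 bits


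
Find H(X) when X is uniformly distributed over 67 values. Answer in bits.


H = log2(n) = log2(67) = 6.0661

6.0661 bits


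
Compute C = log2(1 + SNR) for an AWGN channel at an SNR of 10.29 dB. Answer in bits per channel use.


SNR_linear = 10^(10.29/10) = 10.6905; C = log2(1 + SNR_linear) = log2(1 + 10.6905) = 3.5473

3.5473 bits/channel use


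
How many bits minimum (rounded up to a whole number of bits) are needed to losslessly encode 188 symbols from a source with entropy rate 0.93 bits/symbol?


Minimum bits >= n * H = 188 * 0.93 = 174.84, rounded up to a whole number of bits = 175

175 bits


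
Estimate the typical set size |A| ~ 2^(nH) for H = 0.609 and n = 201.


log2|A_typical| = nH = 201 * 0.609 = 122.409, so |A_typical| ~ 2^122.409 = 7.060e+36

7.060e+36


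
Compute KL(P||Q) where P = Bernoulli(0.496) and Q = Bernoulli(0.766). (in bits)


KL = p*log2(p/q) + (1-p)*log2((1-p)/(1-q)) = 0.496*log2(0.496/0.766) + 0.504*log2(0.504/0.234) = 0.2469

0.2469 bits


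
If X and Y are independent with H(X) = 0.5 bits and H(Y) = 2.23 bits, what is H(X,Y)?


For independent variables, H(X,Y) = H(X) + H(Y) = 0.5 + 2.23 = 2.73

2.73 bits


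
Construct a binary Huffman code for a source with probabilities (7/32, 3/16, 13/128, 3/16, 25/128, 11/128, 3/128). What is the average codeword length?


Huffman construction (repeatedly merge the two least-probable nodes; each merge adds 1 bit to every symbol beneath it): 3/128 + 11/128 = 7/64; 13/128 + 7/64 = 27/128; 3/16 + 3/16 = 3/8; 25/128 + 27/128 = 13/32; 7/32 + 3/8 = 19/32; 13/32 + 19/32 = 1. Resulting codeword lengths (in the order the probabilities were given): (2, 3, 3, 3, 2, 4, 4). L_avg = sum(p_i * l_i) = 7/32*2 + 3/16*3 + 13/128*3 + 3/16*3 + 25/128*2 + 11/128*4 + 3/128*4 = 345/128 = 2.6953

2.6953 bits


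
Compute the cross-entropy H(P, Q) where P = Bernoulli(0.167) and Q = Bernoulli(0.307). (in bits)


H(P,Q) = -p*log2(q) - (1-p)*log2(1-q). -0.167*log2(0.307) = 0.284516; -0.833*log2(0.693) = 0.440718. H(P,Q) = 0.284516 + 0.440718 = 0.7252

0.7252 bits


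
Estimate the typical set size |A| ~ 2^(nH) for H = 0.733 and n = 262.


log2|A_typical| = nH = 262 * 0.733 = 192.046, so |A_typical| ~ 2^192.046 = 6.480e+57

6.480e+57


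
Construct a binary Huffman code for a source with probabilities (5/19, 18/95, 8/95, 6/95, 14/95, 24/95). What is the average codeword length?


Huffman construction (repeatedly merge the two least-probable nodes; each merge adds 1 bit to every symbol beneath it): 6/95 + 8/95 = 14/95; 14/95 + 14/95 = 28/95; 18/95 + 24/95 = 42/95; 5/19 + 28/95 = 53/95; 42/95 + 53/95 = 1. Resulting codeword lengths (in the order the probabilities were given): (2, 2, 4, 4, 3, 2). L_avg = sum(p_i * l_i) = 5/19*2 + 18/95*2 + 8/95*4 + 6/95*4 + 14/95*3 + 24/95*2 = 232/95 = 2.4421

2.4421 bits


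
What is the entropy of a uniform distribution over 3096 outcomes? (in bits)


H = log2(n) = log2(3096) = 11.5962

11.5962 bits


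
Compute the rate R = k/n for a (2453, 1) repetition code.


Rate = k/n = 1/2453

1/2453


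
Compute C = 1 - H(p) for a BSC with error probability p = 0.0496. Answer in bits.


H(p) = -p*log2(p) - (1-p)*log2(1-p) = -0.0496*log2(0.0496) - 0.9504*log2(0.9504) = 0.214942 + 0.069753 = 0.2847. C = 1 - H(p) = 1 - 0.2847 = 0.7153

0.7153 bits


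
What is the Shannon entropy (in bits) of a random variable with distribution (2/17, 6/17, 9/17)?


H = -sum(p_i * log2(p_i)). Terms: -(2/17)*log2(2/17) = 0.363231; -(6/17)*log2(6/17) = 0.530294; -(9/17)*log2(9/17) = 0.485755. H = 0.363231 + 0.530294 + 0.485755 = 1.3793

1.3793 bits


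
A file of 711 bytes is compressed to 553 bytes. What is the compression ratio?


Ratio = original / compressed = 711 / 553 = 1.2857

1.2857


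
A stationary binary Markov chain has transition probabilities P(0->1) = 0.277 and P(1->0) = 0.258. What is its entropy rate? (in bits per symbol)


Stationary distribution: pi_0 = p10/(p01+p10) = 0.4822, pi_1 = 0.5178. Entropy rate H' = pi_0*H(p01) + pi_1*H(p10) = 0.4822*0.8513 + 0.5178*0.8237 = 0.837

0.837 bits/symbol


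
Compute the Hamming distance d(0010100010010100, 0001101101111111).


Count differing positions: . . ^ ^ . . ^ ^ ^ ^ ^ . ^ . ^ ^ = 10 differences

10


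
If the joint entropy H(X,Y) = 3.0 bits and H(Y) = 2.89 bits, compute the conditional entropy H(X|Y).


H(X|Y) = H(X,Y) - H(Y) = 3.0 - 2.89 = 0.11

0.11 bits


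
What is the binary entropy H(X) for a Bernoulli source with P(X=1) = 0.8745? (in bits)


H = -p*log2(p) - (1-p)*log2(1-p). -0.8745*log2(0.8745) = 0.169189; -0.1255*log2(0.1255) = 0.375777. H = 0.169189 + 0.375777 = 0.545

0.545 bits


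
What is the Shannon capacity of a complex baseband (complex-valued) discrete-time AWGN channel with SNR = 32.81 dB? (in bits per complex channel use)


SNR_linear = 10^(32.81/10) = 1909.8533; C = log2(1 + SNR_linear) = log2(1 + 1909.8533) = 10.9

10.9 bits/channel use


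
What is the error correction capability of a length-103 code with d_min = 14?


Correction capability = floor((d-1)/2) = floor((14-1)/2) = 6

6 errors


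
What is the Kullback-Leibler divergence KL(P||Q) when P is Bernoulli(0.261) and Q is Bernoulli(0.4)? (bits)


KL = p*log2(p/q) + (1-p)*log2((1-p)/(1-q)) = 0.261*log2(0.261/0.4) + 0.739*log2(0.739/0.6) = 0.0614

0.0614 bits


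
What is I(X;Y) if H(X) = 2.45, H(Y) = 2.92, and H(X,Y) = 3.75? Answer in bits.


I(X;Y) = H(X) + H(Y) - H(X,Y) = 2.45 + 2.92 - 3.75 = 1.62

1.62 bits


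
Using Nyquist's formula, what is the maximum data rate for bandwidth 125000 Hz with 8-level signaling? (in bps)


Rate = 2 * B * log2(M) = 2 * 125000 * 3.0 = 750000.0

750000.0 bps


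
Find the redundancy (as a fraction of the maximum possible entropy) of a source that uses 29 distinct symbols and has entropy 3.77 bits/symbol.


H_max = log2(K) = log2(29) = 4.858 bits/symbol. Redundancy = 1 - H/H_max = 1 - 3.77/4.858 = 1 - 0.776 = 0.224

0.224


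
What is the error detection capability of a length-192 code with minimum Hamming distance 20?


Detection capability = d_min - 1 = 20 - 1 = 19

19 errors


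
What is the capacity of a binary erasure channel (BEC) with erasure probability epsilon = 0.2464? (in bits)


C = 1 - epsilon = 1 - 0.2464 = 0.7536

0.7536 bits


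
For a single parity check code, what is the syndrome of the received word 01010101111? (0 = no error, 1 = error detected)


Syndrome = XOR of all bits = 0 XOR 1 XOR 0 XOR 1 XOR 0 XOR 1 XOR 0 XOR 1 XOR 1 XOR 1 XOR 1 = 1

1


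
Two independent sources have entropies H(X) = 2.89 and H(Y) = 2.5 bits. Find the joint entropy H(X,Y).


For independent variables, H(X,Y) = H(X) + H(Y) = 2.89 + 2.5 = 5.39

5.39 bits


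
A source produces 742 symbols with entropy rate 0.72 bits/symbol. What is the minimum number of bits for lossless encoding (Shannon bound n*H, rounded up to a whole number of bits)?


Minimum bits >= n * H = 742 * 0.72 = 534.24, rounded up to a whole number of bits = 535

535 bits


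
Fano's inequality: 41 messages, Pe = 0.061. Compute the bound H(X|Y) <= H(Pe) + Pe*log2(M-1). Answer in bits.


H(Pe) = -Pe*log2(Pe) - (1-Pe)*log2(1-Pe) = -0.061*log2(0.061) - 0.939*log2(0.939) = 0.246138 + 0.085264 = 0.3314. Pe*log2(M-1) = 0.061*log2(40) = 0.324638. Bound = H(Pe) + Pe*log2(M-1) = 0.246138 + 0.085264 + 0.324638 = 0.656

0.656 bits


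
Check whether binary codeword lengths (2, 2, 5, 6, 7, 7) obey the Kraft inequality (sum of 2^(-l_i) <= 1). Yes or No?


Kraft sum = sum(2^(-l_i)) = 0.5625, need <= 1. Result: satisfied (a binary prefix-free code with these lengths exists)

Yes


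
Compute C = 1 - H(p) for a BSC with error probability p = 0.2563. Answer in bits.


H(p) = -p*log2(p) - (1-p)*log2(1-p) = -0.2563*log2(0.2563) - 0.7437*log2(0.7437) = 0.503397 + 0.317714 = 0.8211. C = 1 - H(p) = 1 - 0.8211 = 0.1789

0.1789 bits


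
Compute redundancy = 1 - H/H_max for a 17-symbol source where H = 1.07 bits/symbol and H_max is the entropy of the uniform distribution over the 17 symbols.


H_max = log2(K) = log2(17) = 4.0875 bits/symbol. Redundancy = 1 - H/H_max = 1 - 1.07/4.0875 = 1 - 0.2618 = 0.7382

0.7382


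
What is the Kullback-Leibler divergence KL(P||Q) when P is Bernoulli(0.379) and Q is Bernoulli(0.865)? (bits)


KL = p*log2(p/q) + (1-p)*log2((1-p)/(1-q)) = 0.379*log2(0.379/0.865) + 0.621*log2(0.621/0.135) = 0.916

0.916 bits


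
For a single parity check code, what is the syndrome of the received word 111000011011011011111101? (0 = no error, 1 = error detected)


Syndrome = XOR of all bits = 1 XOR 1 XOR 1 XOR 0 XOR 0 XOR 0 XOR 0 XOR 1 XOR 1 XOR 0 XOR 1 XOR 1 XOR 0 XOR 1 XOR 1 XOR 0 XOR 1 XOR 1 XOR 1 XOR 1 XOR 1 XOR 1 XOR 0 XOR 1 = 0

0


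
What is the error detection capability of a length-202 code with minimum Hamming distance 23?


Detection capability = d_min - 1 = 23 - 1 = 22

22 errors


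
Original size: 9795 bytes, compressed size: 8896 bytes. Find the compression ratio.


Ratio = original / compressed = 9795 / 8896 = 1.1011

1.1011


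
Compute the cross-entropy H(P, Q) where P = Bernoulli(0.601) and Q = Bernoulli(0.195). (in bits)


H(P,Q) = -p*log2(q) - (1-p)*log2(1-q). -0.601*log2(0.195) = 1.417431; -0.399*log2(0.805) = 0.124863. H(P,Q) = 1.417431 + 0.124863 = 1.5423

1.5423 bits


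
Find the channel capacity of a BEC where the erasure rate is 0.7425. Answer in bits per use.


C = 1 - epsilon = 1 - 0.7425 = 0.2575

0.2575 bits


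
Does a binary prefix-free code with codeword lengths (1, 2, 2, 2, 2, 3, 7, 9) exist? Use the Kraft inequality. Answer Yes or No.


Kraft sum = sum(2^(-l_i)) = 1.6348, need <= 1. Result: violated (a binary prefix-free code with these lengths cannot exist)

No


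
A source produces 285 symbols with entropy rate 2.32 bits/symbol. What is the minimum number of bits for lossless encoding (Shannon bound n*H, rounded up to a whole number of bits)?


Minimum bits >= n * H = 285 * 2.32 = 661.2, rounded up to a whole number of bits = 662

662 bits


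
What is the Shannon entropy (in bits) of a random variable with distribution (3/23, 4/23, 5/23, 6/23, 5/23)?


H = -sum(p_i * log2(p_i)). Terms: -(3/23)*log2(3/23) = 0.383296; -(4/23)*log2(4/23) = 0.438880; -(5/23)*log2(5/23) = 0.478616; -(6/23)*log2(6/23) = 0.505722; -(5/23)*log2(5/23) = 0.478616. H = 0.383296 + 0.438880 + 0.478616 + 0.505722 + 0.478616 = 2.2851

2.2851 bits


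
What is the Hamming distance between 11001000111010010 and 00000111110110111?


Count differing positions: ^ ^ . . ^ ^ ^ ^ . . ^ ^ . . ^ . ^ = 10 differences

10


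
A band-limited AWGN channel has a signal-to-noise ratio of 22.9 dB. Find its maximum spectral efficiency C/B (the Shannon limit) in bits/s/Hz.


SNR_linear = 10^(22.9/10) = 194.9845; C/B = log2(1 + SNR_linear) = log2(1 + 194.9845) = 7.6146

7.6146 bits/s/Hz


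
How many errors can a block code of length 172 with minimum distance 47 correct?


Correction capability = floor((d-1)/2) = floor((47-1)/2) = 23

23 errors


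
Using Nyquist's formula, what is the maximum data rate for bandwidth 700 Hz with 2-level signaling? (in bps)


Rate = 2 * B * log2(M) = 2 * 700 * 1.0 = 1400.0

1400.0 bps


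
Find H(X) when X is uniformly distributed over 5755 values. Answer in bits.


H = log2(n) = log2(5755) = 12.4906

12.4906 bits


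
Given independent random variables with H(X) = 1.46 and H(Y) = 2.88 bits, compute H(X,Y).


For independent variables, H(X,Y) = H(X) + H(Y) = 1.46 + 2.88 = 4.34

4.34 bits


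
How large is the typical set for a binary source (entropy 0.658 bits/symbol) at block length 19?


log2|A_typical| = nH = 19 * 0.658 = 12.502, so |A_typical| ~ 2^12.502 = 5.801e+03

5.801e+03


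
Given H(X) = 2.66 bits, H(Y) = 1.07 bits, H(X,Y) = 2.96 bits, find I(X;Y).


I(X;Y) = H(X) + H(Y) - H(X,Y) = 2.66 + 1.07 - 2.96 = 0.77

0.77 bits


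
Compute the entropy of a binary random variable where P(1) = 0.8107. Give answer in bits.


H = -p*log2(p) - (1-p)*log2(1-p). -0.8107*log2(0.8107) = 0.245447; -0.1893*log2(0.1893) = 0.454557. H = 0.245447 + 0.454557 = 0.7

0.7 bits


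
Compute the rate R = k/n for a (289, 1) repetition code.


Rate = k/n = 1/289

1/289


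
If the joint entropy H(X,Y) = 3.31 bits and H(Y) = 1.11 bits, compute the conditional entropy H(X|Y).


H(X|Y) = H(X,Y) - H(Y) = 3.31 - 1.11 = 2.2

2.2 bits


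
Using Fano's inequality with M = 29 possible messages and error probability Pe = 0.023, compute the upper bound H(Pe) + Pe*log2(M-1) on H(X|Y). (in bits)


H(Pe) = -Pe*log2(Pe) - (1-Pe)*log2(1-Pe) = -0.023*log2(0.023) - 0.977*log2(0.977) = 0.125171 + 0.032797 = 0.158. Pe*log2(M-1) = 0.023*log2(28) = 0.110569. Bound = H(Pe) + Pe*log2(M-1) = 0.125171 + 0.032797 + 0.110569 = 0.2685

0.2685 bits


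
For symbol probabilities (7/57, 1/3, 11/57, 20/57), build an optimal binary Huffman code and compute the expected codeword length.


Huffman construction (repeatedly merge the two least-probable nodes; each merge adds 1 bit to every symbol beneath it): 7/57 + 11/57 = 6/19; 6/19 + 1/3 = 37/57; 20/57 + 37/57 = 1. Resulting codeword lengths (in the order the probabilities were given): (3, 2, 3, 1). L_avg = sum(p_i * l_i) = 7/57*3 + 1/3*2 + 11/57*3 + 20/57*1 = 112/57 = 1.9649

1.9649 bits


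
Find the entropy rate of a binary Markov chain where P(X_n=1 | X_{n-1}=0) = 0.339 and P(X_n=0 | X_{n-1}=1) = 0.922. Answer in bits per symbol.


Stationary distribution: pi_0 = p10/(p01+p10) = 0.7312, pi_1 = 0.2688. Entropy rate H' = pi_0*H(p01) + pi_1*H(p10) = 0.7312*0.9239 + 0.2688*0.3951 = 0.7817

0.7817 bits/symbol


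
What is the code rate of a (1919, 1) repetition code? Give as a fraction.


Rate = k/n = 1/1919

1/1919


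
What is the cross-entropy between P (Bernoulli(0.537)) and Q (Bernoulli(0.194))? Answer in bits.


H(P,Q) = -p*log2(q) - (1-p)*log2(1-q). -0.537*log2(0.194) = 1.270473; -0.463*log2(0.806) = 0.144062. H(P,Q) = 1.270473 + 0.144062 = 1.4145

1.4145 bits


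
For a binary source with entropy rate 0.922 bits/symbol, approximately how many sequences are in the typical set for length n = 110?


log2|A_typical| = nH = 110 * 0.922 = 101.42, so |A_typical| ~ 2^101.42 = 3.392e+30

3.392e+30


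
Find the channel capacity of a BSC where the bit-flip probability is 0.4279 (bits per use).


H(p) = -p*log2(p) - (1-p)*log2(1-p) = -0.4279*log2(0.4279) - 0.5721*log2(0.5721) = 0.524030 + 0.460919 = 0.9849. C = 1 - H(p) = 1 - 0.9849 = 0.0151

0.0151 bits


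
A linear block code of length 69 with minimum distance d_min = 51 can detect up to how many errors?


Detection capability = d_min - 1 = 51 - 1 = 50

50 errors


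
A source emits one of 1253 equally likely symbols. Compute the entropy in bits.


H = log2(n) = log2(1253) = 10.2912

10.2912 bits


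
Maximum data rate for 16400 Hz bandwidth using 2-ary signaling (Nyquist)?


Rate = 2 * B * log2(M) = 2 * 16400 * 1.0 = 32800.0

32800.0 bps


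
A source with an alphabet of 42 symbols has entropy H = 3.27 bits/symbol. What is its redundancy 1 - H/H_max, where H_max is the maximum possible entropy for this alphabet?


H_max = log2(K) = log2(42) = 5.3923 bits/symbol. Redundancy = 1 - H/H_max = 1 - 3.27/5.3923 = 1 - 0.6064 = 0.3936

0.3936


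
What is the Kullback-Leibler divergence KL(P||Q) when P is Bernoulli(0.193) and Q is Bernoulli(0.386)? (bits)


KL = p*log2(p/q) + (1-p)*log2((1-p)/(1-q)) = 0.193*log2(0.193/0.386) + 0.807*log2(0.807/0.614) = 0.1252

0.1252 bits


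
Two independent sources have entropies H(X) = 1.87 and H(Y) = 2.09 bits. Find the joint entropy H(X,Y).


For independent variables, H(X,Y) = H(X) + H(Y) = 1.87 + 2.09 = 3.96

3.96 bits


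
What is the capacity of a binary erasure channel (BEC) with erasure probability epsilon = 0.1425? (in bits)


C = 1 - epsilon = 1 - 0.1425 = 0.8575

0.8575 bits


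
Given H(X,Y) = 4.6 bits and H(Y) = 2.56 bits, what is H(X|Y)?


H(X|Y) = H(X,Y) - H(Y) = 4.6 - 2.56 = 2.04

2.04 bits


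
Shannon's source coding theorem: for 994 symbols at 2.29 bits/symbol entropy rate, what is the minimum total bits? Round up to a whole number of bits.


Minimum bits >= n * H = 994 * 2.29 = 2276.26, rounded up to a whole number of bits = 2277

2277 bits


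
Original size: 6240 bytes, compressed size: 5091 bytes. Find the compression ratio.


Ratio = original / compressed = 6240 / 5091 = 1.2257

1.2257


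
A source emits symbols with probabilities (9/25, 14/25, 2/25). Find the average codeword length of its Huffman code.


Huffman construction (repeatedly merge the two least-probable nodes; each merge adds 1 bit to every symbol beneath it): 2/25 + 9/25 = 11/25; 11/25 + 14/25 = 1. Resulting codeword lengths (in the order the probabilities were given): (2, 1, 2). L_avg = sum(p_i * l_i) = 9/25*2 + 14/25*1 + 2/25*2 = 36/25 = 1.44

1.44 bits


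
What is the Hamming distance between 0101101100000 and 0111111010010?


Count differing positions: . . ^ . . ^ . ^ ^ . . ^ . = 5 differences

5


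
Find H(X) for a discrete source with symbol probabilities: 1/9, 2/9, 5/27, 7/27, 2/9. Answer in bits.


H = -sum(p_i * log2(p_i)). Terms: -(1/9)*log2(1/9) = 0.352214; -(2/9)*log2(2/9) = 0.482206; -(5/27)*log2(5/27) = 0.450548; -(7/27)*log2(7/27) = 0.504916; -(2/9)*log2(2/9) = 0.482206. H = 0.352214 + 0.482206 + 0.450548 + 0.504916 + 0.482206 = 2.2721

2.2721 bits


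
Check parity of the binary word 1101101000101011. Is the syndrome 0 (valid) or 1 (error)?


Syndrome = XOR of all bits = 1 XOR 1 XOR 0 XOR 1 XOR 1 XOR 0 XOR 1 XOR 0 XOR 0 XOR 0 XOR 1 XOR 0 XOR 1 XOR 0 XOR 1 XOR 1 = 1

1


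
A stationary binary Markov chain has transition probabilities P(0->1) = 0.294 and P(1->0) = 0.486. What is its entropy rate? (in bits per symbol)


Stationary distribution: pi_0 = p10/(p01+p10) = 0.6231, pi_1 = 0.3769. Entropy rate H' = pi_0*H(p01) + pi_1*H(p10) = 0.6231*0.8738 + 0.3769*0.9994 = 0.9212

0.9212 bits/symbol


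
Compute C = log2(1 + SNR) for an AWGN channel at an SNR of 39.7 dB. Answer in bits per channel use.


SNR_linear = 10^(39.7/10) = 9332.543; C = log2(1 + SNR_linear) = log2(1 + 9332.543) = 13.1882

13.1882 bits/channel use


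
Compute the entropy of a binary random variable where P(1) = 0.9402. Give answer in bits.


H = -p*log2(p) - (1-p)*log2(1-p). -0.9402*log2(0.9402) = 0.083641; -0.0598*log2(0.0598) = 0.243010. H = 0.083641 + 0.243010 = 0.3267

0.3267 bits


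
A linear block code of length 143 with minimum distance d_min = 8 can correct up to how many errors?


Correction capability = floor((d-1)/2) = floor((8-1)/2) = 3

3 errors


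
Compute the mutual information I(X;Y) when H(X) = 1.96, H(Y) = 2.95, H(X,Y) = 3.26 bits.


I(X;Y) = H(X) + H(Y) - H(X,Y) = 1.96 + 2.95 - 3.26 = 1.65

1.65 bits


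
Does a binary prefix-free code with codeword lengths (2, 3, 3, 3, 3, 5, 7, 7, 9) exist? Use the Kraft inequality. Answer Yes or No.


Kraft sum = sum(2^(-l_i)) = 0.7988, need <= 1. Result: satisfied (a binary prefix-free code with these lengths exists)

Yes


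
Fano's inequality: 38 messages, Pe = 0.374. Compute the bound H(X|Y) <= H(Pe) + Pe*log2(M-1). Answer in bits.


H(Pe) = -Pe*log2(Pe) - (1-Pe)*log2(1-Pe) = -0.374*log2(0.374) - 0.626*log2(0.626) = 0.530665 + 0.423029 = 0.9537. Pe*log2(M-1) = 0.374*log2(37) = 1.948336. Bound = H(Pe) + Pe*log2(M-1) = 0.530665 + 0.423029 + 1.948336 = 2.902

2.902 bits


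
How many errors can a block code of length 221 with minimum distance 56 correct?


Correction capability = floor((d-1)/2) = floor((56-1)/2) = 27

27 errors


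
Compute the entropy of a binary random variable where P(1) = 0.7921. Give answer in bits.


H = -p*log2(p) - (1-p)*log2(1-p). -0.7921*log2(0.7921) = 0.266340; -0.2079*log2(0.2079) = 0.471109. H = 0.266340 + 0.471109 = 0.7374

0.7374 bits


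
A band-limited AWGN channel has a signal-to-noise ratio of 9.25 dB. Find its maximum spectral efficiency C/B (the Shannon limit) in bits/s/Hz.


SNR_linear = 10^(9.25/10) = 8.414; C/B = log2(1 + SNR_linear) = log2(1 + 8.414) = 3.2348

3.2348 bits/s/Hz


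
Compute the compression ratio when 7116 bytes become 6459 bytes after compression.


Ratio = original / compressed = 7116 / 6459 = 1.1017

1.1017


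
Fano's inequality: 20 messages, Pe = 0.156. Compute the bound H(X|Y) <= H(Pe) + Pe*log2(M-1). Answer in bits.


H(Pe) = -Pe*log2(Pe) - (1-Pe)*log2(1-Pe) = -0.156*log2(0.156) - 0.844*log2(0.844) = 0.418140 + 0.206514 = 0.6247. Pe*log2(M-1) = 0.156*log2(19) = 0.662677. Bound = H(Pe) + Pe*log2(M-1) = 0.418140 + 0.206514 + 0.662677 = 1.2873

1.2873 bits


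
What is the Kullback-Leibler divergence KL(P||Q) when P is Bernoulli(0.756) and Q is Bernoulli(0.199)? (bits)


KL = p*log2(p/q) + (1-p)*log2((1-p)/(1-q)) = 0.756*log2(0.756/0.199) + 0.244*log2(0.244/0.801) = 1.0373

1.0373 bits


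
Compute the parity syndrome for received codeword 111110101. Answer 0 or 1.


Syndrome = XOR of all bits = 1 XOR 1 XOR 1 XOR 1 XOR 1 XOR 0 XOR 1 XOR 0 XOR 1 = 1

1


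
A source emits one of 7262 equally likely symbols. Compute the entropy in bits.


H = log2(n) = log2(7262) = 12.8262

12.8262 bits


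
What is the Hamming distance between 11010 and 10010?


Count differing positions: . ^ . . . = 1 differences

1


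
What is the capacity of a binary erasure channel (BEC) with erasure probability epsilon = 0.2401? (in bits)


C = 1 - epsilon = 1 - 0.2401 = 0.7599

0.7599 bits


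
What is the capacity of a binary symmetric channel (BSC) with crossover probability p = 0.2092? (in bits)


H(p) = -p*log2(p) - (1-p)*log2(1-p) = -0.2092*log2(0.2092) - 0.7908*log2(0.7908) = 0.472174 + 0.267777 = 0.74. C = 1 - H(p) = 1 - 0.74 = 0.26

0.26 bits


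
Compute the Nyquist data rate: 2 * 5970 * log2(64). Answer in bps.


Rate = 2 * B * log2(M) = 2 * 5970 * 6.0 = 71640.0

71640.0 bps


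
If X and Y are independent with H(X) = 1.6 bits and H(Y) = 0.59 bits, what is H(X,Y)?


For independent variables, H(X,Y) = H(X) + H(Y) = 1.6 + 0.59 = 2.19

2.19 bits


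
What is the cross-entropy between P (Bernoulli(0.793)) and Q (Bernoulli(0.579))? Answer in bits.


H(P,Q) = -p*log2(q) - (1-p)*log2(1-q). -0.793*log2(0.579) = 0.625173; -0.207*log2(0.421) = 0.258358. H(P,Q) = 0.625173 + 0.258358 = 0.8835

0.8835 bits


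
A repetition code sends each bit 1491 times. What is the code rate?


Rate = k/n = 1/1491

1/1491


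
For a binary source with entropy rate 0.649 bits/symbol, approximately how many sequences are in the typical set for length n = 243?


log2|A_typical| = nH = 243 * 0.649 = 157.707, so |A_typical| ~ 2^157.707 = 2.982e+47

2.982e+47


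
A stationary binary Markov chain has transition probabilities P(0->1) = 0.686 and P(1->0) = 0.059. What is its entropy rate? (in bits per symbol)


Stationary distribution: pi_0 = p10/(p01+p10) = 0.0792, pi_1 = 0.9208. Entropy rate H' = pi_0*H(p01) + pi_1*H(p10) = 0.0792*0.8977 + 0.9208*0.3235 = 0.3689

0.3689 bits/symbol


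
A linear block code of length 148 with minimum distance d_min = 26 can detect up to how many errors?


Detection capability = d_min - 1 = 26 - 1 = 25

25 errors


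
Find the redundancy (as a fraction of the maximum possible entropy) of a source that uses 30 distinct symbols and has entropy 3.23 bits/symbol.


H_max = log2(K) = log2(30) = 4.9069 bits/symbol. Redundancy = 1 - H/H_max = 1 - 3.23/4.9069 = 1 - 0.6583 = 0.3417

0.3417


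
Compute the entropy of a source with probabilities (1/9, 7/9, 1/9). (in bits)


H = -sum(p_i * log2(p_i)). Terms: -(1/9)*log2(1/9) = 0.352214; -(7/9)*log2(7/9) = 0.281999; -(1/9)*log2(1/9) = 0.352214. H = 0.352214 + 0.281999 + 0.352214 = 0.9864

0.9864 bits


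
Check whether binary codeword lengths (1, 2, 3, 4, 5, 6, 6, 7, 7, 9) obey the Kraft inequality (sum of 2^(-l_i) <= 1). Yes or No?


Kraft sum = sum(2^(-l_i)) = 1.0176, need <= 1. Result: violated (a binary prefix-free code with these lengths cannot exist)

No


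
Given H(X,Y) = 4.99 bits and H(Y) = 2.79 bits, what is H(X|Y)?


H(X|Y) = H(X,Y) - H(Y) = 4.99 - 2.79 = 2.2

2.2 bits


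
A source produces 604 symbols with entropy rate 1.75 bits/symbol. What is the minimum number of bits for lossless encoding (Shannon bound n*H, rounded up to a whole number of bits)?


Minimum bits >= n * H = 604 * 1.75 = 1057.0, rounded up to a whole number of bits = 1057

1057 bits


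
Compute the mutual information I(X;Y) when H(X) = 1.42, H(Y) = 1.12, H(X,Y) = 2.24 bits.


I(X;Y) = H(X) + H(Y) - H(X,Y) = 1.42 + 1.12 - 2.24 = 0.3

0.3 bits


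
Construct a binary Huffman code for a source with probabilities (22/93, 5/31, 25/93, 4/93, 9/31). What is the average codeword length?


Huffman construction (repeatedly merge the two least-probable nodes; each merge adds 1 bit to every symbol beneath it): 4/93 + 5/31 = 19/93; 19/93 + 22/93 = 41/93; 25/93 + 9/31 = 52/93; 41/93 + 52/93 = 1. Resulting codeword lengths (in the order the probabilities were given): (2, 3, 2, 3, 2). L_avg = sum(p_i * l_i) = 22/93*2 + 5/31*3 + 25/93*2 + 4/93*3 + 9/31*2 = 205/93 = 2.2043

2.2043 bits


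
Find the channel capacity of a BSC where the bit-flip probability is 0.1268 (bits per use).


H(p) = -p*log2(p) - (1-p)*log2(1-p) = -0.1268*log2(0.1268) - 0.8732*log2(0.8732) = 0.377785 + 0.170812 = 0.5486. C = 1 - H(p) = 1 - 0.5486 = 0.4514

0.4514 bits


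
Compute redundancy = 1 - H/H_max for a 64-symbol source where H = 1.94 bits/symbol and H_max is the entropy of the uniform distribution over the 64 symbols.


H_max = log2(K) = log2(64) = 6.0 bits/symbol. Redundancy = 1 - H/H_max = 1 - 1.94/6.0 = 1 - 0.3233 = 0.6767

0.6767


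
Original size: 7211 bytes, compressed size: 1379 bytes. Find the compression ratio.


Ratio = original / compressed = 7211 / 1379 = 5.2292

5.2292


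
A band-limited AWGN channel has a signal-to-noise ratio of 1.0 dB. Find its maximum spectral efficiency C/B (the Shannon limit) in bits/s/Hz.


SNR_linear = 10^(1.0/10) = 1.2589; C/B = log2(1 + SNR_linear) = log2(1 + 1.2589) = 1.1756

1.1756 bits/s/Hz


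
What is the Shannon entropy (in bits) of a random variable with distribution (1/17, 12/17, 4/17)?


H = -sum(p_i * log2(p_i)). Terms: -(1/17)*log2(1/17) = 0.240439; -(12/17)*log2(12/17) = 0.354706; -(4/17)*log2(4/17) = 0.491168. H = 0.240439 + 0.354706 + 0.491168 = 1.0863

1.0863 bits


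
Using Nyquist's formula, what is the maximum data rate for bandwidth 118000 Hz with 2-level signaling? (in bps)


Rate = 2 * B * log2(M) = 2 * 118000 * 1.0 = 236000.0

236000.0 bps


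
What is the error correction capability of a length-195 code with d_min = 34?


Correction capability = floor((d-1)/2) = floor((34-1)/2) = 16

16 errors


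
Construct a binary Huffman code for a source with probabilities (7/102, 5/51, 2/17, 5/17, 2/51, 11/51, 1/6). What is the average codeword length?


Huffman construction (repeatedly merge the two least-probable nodes; each merge adds 1 bit to every symbol beneath it): 2/51 + 7/102 = 11/102; 5/51 + 11/102 = 7/34; 2/17 + 1/6 = 29/102; 7/34 + 11/51 = 43/102; 29/102 + 5/17 = 59/102; 43/102 + 59/102 = 1. Resulting codeword lengths (in the order the probabilities were given): (4, 3, 3, 2, 4, 2, 3). L_avg = sum(p_i * l_i) = 7/102*4 + 5/51*3 + 2/17*3 + 5/17*2 + 2/51*4 + 11/51*2 + 1/6*3 = 265/102 = 2.598

2.598 bits


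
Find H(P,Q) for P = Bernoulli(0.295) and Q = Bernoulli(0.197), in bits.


H(P,Q) = -p*log2(q) - (1-p)*log2(1-q). -0.295*log2(0.197) = 0.691401; -0.705*log2(0.803) = 0.223152. H(P,Q) = 0.691401 + 0.223152 = 0.9146

0.9146 bits


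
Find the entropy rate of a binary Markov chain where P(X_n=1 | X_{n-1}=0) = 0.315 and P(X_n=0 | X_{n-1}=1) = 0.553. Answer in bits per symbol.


Stationary distribution: pi_0 = p10/(p01+p10) = 0.6371, pi_1 = 0.3629. Entropy rate H' = pi_0*H(p01) + pi_1*H(p10) = 0.6371*0.8989 + 0.3629*0.9919 = 0.9326

0.9326 bits/symbol


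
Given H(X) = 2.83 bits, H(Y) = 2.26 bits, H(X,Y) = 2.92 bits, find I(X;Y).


I(X;Y) = H(X) + H(Y) - H(X,Y) = 2.83 + 2.26 - 2.92 = 2.17

2.17 bits


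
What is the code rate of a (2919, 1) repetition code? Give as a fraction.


Rate = k/n = 1/2919

1/2919


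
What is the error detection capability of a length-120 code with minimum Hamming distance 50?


Detection capability = d_min - 1 = 50 - 1 = 49

49 errors


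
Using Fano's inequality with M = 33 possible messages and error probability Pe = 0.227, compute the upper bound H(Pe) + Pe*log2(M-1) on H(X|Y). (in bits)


H(Pe) = -Pe*log2(Pe) - (1-Pe)*log2(1-Pe) = -0.227*log2(0.227) - 0.773*log2(0.773) = 0.485607 + 0.287138 = 0.7727. Pe*log2(M-1) = 0.227*log2(32) = 1.135000. Bound = H(Pe) + Pe*log2(M-1) = 0.485607 + 0.287138 + 1.135000 = 1.9077

1.9077 bits
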